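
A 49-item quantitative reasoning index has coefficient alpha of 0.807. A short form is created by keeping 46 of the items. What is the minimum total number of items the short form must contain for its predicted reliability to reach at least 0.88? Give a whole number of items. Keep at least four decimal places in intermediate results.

Short-form reliability: n = 46/49 = 0.9388; r_46 = n·r/(1+(n−1)r) ≈ 0.7970
Length factor from the short form to reach 0.88: n' = 0.88(1 − 0.7970) / [0.7970(1 − 0.88)] ≈ 1.8678
Total items = 1.8678 × 46 = 85.92, rounded up to 86.

86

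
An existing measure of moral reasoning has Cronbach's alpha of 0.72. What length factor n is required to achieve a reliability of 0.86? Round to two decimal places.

n = 0.86 × (1 − 0.72) / [ 0.72 × (1 − 0.86) ]
  = 0.2408 / 0.1008 = 2.3889

2.39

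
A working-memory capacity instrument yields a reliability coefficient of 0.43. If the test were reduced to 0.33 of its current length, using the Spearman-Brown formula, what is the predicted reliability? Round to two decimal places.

0.20

r_new = 0.33·0.43 / [1 + (0.33 − 1)·0.43]
     = 0.1419 / 0.7119 = 0.1993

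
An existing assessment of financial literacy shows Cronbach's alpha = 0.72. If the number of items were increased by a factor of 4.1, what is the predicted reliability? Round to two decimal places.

Spearman-Brown: r_new = n·r / (1 + (n − 1)·r)
r_new = 4.1·0.72 / [1 + (4.1 − 1)·0.72]
r_new = 2.9520 / 3.2320 ≈ 0.9134

0.91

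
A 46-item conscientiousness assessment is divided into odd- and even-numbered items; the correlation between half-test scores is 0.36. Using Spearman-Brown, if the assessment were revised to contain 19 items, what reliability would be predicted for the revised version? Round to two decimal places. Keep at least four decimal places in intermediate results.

0.32

Spearman-Brown correction (n = 2): r_full = 2·0.36/(1 + 0.36) = 0.5294
Length factor from 46 to 19 items: n = 19/46 = 0.4130
r_new = n·r_full / (1 + (n − 1)·r_full) = 0.2186 / 0.6892 ≈ 0.3172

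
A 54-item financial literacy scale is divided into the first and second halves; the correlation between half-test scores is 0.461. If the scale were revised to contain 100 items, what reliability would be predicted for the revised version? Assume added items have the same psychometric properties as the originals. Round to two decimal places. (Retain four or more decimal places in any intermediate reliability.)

0.76

Full-test reliability from the split-half r: r_full = 2(0.461)/(1 + 0.461) = 0.6311
Then adjust to 100 items: n = 100/54 = 1.8519
r_new = n·r_full / (1 + (n − 1)·r_full) = 1.1687 / 1.5376 ≈ 0.7601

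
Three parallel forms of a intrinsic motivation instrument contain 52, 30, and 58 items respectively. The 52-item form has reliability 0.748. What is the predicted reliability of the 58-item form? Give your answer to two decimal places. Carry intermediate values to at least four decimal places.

0.77

The 30-item form is not needed; work directly from the 52-item form with n = 58/52 = 1.1154.
r_{58} = n·r / (1 + (n − 1)·r) = 0.8343 / 1.0863 ≈ 0.7680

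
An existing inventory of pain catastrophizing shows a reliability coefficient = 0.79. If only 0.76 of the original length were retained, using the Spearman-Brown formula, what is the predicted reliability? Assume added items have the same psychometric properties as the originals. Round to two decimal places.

By Spearman-Brown, r_new = n r / (1 + (n − 1) r).
r_new = (0.76 × 0.79) / (1 + (0.76 − 1) × 0.79)
     = 0.6004 / 0.8104 = 0.7409

0.74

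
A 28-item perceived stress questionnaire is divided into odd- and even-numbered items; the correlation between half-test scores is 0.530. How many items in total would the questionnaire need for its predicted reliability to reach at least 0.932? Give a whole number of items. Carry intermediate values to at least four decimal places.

Corrected full-test reliability: r_full = 2 × 0.530 / (1 + 0.530) ≈ 0.6928
Solve Spearman-Brown for n: n = 0.932(1 − 0.6928) / [0.6928(1 − 0.932)] = 6.0774
Items = 6.0774 × 28 ≈ 170.17 → 171

171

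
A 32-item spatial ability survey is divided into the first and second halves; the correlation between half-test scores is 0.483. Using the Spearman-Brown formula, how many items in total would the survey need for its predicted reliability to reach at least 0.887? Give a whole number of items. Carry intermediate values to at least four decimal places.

Corrected full-test reliability: r_full = 2 × 0.483 / (1 + 0.483) ≈ 0.6514
n = r_tgt(1 − r_full) / [r_full(1 − r_tgt)] = 0.887 × 0.3486 / (0.6514 × 0.113) ≈ 4.2007
Required items = 4.2007 × 32 = 134.42, so 135 items.

135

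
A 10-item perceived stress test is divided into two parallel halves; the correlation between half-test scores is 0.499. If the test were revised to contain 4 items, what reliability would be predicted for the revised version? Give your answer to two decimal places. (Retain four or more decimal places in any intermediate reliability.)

0.44

First correct the split-half correlation to full-test reliability: r_full = 2 × 0.499 / (1 + 0.499) ≈ 0.6658
Then adjust to 4 items: n = 4/10 = 0.4000
r_new = n·r_full / (1 + (n − 1)·r_full) = 0.2663 / 0.6005 ≈ 0.4435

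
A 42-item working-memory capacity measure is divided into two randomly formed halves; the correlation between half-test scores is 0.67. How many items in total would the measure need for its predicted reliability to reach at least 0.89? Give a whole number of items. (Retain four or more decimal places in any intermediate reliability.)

84

r_full = 2(0.67)/(1 + 0.67) = 0.8024
Solve Spearman-Brown for n: n = 0.89(1 − 0.8024) / [0.8024(1 − 0.89)] = 1.9925
Required items = 1.9925 × 42 = 83.69, so 84 items.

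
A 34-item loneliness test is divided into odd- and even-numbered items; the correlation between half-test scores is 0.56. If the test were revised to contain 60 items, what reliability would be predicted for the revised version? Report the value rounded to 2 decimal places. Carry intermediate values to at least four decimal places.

0.82

Full-test reliability from the split-half r: r_full = 2(0.56)/(1 + 0.56) = 0.7179
Length factor from 34 to 60 items: n = 60/34 = 1.7647
r_new = n·r_full / (1 + (n − 1)·r_full) = 1.2669 / 1.5490 ≈ 0.8179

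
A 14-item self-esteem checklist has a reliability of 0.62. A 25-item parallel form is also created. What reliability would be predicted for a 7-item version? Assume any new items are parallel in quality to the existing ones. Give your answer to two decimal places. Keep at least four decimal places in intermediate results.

0.45

Only the ratio of lengths matters: n = 7/14 = 0.5000
r_{7} = n·r / (1 + (n − 1)·r) = 0.3100 / 0.6900 ≈ 0.4493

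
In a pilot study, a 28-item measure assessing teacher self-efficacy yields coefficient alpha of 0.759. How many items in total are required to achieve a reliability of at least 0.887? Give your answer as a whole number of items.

Rearranging the Spearman-Brown formula for n,
n = r_target (1 − r_old) / [ r_old (1 − r_target) ]
n = [0.887 × 0.241] / [0.759 × 0.113]
  = 0.213767 / 0.085767 = 2.4924
2.4924 × 28 = 69.79 → 70 items

70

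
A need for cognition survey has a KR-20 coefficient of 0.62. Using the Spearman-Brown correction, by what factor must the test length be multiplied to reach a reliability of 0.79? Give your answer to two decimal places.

Rearranging the Spearman-Brown formula for n,
n = r_target (1 − r_old) / [ r_old (1 − r_target) ]
n = 0.79(1 − 0.62) / [0.62(1 − 0.79)]
n = 0.3002 / 0.1302 ≈ 2.3057

2.31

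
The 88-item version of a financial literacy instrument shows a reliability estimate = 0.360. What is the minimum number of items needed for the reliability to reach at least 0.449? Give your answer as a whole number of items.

128

Rearranging the Spearman-Brown formula for n,
n = r_target (1 − r_old) / [ r_old (1 − r_target) ]
n = [0.449 × 0.640] / [0.360 × 0.551]
  = 0.287360 / 0.198360 = 1.4487
So the test needs 1.4487 × 88 ≈ 127.49 items; rounding up, 128.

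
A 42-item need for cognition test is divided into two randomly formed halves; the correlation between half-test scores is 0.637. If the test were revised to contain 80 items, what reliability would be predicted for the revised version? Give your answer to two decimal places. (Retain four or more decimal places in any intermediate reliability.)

0.87

Full-test reliability from the split-half r: r_full = 2(0.637)/(1 + 0.637) = 0.7783
Then adjust to 80 items: n = 80/42 = 1.9048
r_new = n·r_full / (1 + (n − 1)·r_full) = 1.4825 / 1.7042 ≈ 0.8699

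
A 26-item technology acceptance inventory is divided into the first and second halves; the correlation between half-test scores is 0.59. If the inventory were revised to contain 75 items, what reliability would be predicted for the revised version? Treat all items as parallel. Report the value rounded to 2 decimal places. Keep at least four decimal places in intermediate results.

0.89

Full-test reliability from the split-half r: r_full = 2(0.59)/(1 + 0.59) = 0.7421
Length factor from 26 to 75 items: n = 75/26 = 2.8846
r_new = n·r_full / (1 + (n − 1)·r_full) = 2.1407 / 2.3986 ≈ 0.8925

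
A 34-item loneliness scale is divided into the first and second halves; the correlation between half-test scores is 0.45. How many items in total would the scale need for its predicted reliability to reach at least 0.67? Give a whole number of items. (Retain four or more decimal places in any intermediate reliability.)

43

r_full = 2(0.45)/(1 + 0.45) = 0.6207
Solve Spearman-Brown for n: n = 0.67(1 − 0.6207) / [0.6207(1 − 0.67)] = 1.2407
Required items = 1.2407 × 34 = 42.18, so 43 items.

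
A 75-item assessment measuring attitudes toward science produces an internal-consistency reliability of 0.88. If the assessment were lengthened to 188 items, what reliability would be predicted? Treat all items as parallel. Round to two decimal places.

0.95

The new length is 188/75 = 2.5067 times the old.
Spearman-Brown: r_new = n·r / (1 + (n − 1)·r)
r_new = 2.5067·0.88 / [1 + (2.5067 − 1)·0.88]
     = 2.2059 / 2.3259 = 0.9484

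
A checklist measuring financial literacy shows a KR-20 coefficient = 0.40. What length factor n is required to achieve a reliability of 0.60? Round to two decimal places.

2.25

Spearman-Brown solved for the length factor n:
n = r*(1 − r) / [ r (1 − r*) ]
n = 0.60(1 − 0.40) / [0.40(1 − 0.60)]
n = 0.3600 / 0.1600 ≈ 2.2500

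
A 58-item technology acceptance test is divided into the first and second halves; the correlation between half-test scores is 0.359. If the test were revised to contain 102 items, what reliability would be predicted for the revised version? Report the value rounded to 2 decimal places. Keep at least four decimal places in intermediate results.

0.66

First correct the split-half correlation to full-test reliability: r_full = 2 × 0.359 / (1 + 0.359) ≈ 0.5283
Then adjust to 102 items: n = 102/58 = 1.7586
r_new = n·r_full / (1 + (n − 1)·r_full) = 0.9291 / 1.4008 ≈ 0.6633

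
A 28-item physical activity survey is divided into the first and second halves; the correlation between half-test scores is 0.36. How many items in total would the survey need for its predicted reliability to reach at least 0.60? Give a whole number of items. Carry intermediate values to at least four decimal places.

Corrected full-test reliability: r_full = 2 × 0.36 / (1 + 0.36) ≈ 0.5294
n = r_tgt(1 − r_full) / [r_full(1 − r_tgt)] = 0.60 × 0.4706 / (0.5294 × 0.40) ≈ 1.3334
Required items = 1.3334 × 28 = 37.34, so 38 items.

38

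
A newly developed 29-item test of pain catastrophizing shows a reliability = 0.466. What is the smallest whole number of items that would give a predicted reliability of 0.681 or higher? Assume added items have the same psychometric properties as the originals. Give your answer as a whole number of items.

n = 0.681(1 − 0.466) / [0.466(1 − 0.681)]
  = 0.363654 / 0.148654 = 2.4463
So the test needs 2.4463 × 29 ≈ 70.94 items; rounding up, 71.

71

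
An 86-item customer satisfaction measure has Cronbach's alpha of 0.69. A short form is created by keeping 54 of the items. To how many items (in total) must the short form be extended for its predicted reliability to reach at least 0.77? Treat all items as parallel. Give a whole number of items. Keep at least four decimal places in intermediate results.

First, r for the 54-item form: n = 54/86 = 0.6279, so r_54 = 0.6279·0.69/(1 + (0.6279 − 1)·0.69) = 0.5829
Then solve for n' with r_old = 0.5829, r_target = 0.77: n' = 0.77(1 − 0.5829)/[0.5829(1 − 0.77)] = 2.3956
Total items = 2.3956 × 54 = 129.36, rounded up to 130.

130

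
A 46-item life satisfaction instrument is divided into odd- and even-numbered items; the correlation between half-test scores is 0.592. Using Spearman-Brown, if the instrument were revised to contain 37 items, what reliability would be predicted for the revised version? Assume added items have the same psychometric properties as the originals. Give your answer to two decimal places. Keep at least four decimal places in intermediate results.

First correct the split-half correlation to full-test reliability: r_full = 2 × 0.592 / (1 + 0.592) ≈ 0.7437
Then adjust to 37 items: n = 37/46 = 0.8043
r_new = n·r_full / (1 + (n − 1)·r_full) = 0.5982 / 0.8545 ≈ 0.7001

0.70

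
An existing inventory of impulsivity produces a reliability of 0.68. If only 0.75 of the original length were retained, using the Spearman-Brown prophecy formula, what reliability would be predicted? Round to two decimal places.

Apply the Spearman-Brown prophecy formula, r' = nr / [1 + (n − 1)r]:
r_new = 0.75·0.68 / [1 + (0.75 − 1)·0.68]
r_new = 0.5100 / 0.8300 ≈ 0.6145

0.61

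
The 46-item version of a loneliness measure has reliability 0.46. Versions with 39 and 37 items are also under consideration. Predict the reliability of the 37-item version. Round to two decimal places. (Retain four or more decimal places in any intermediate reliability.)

The 39-item form is not needed; work directly from the 46-item form with n = 37/46 = 0.8043.
r_{37} = n·r / (1 + (n − 1)·r) = 0.3700 / 0.9100 ≈ 0.4066

0.41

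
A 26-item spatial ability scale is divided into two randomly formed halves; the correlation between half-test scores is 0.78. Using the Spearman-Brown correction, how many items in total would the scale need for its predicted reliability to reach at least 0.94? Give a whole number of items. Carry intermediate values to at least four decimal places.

r_full = 2(0.78)/(1 + 0.78) = 0.8764
n = r_tgt(1 − r_full) / [r_full(1 − r_tgt)] = 0.94 × 0.1236 / (0.8764 × 0.06) ≈ 2.2095
Items = 2.2095 × 26 ≈ 57.45 → 58

58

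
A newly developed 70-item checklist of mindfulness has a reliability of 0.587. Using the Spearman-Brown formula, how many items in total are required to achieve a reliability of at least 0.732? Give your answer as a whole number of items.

Rearranging the Spearman-Brown formula for n,
n = r_target (1 − r_old) / [ r_old (1 − r_target) ]
n = 0.732(1 − 0.587) / [0.587(1 − 0.732)]
  = 0.302316 / 0.157316 = 1.9217
1.9217 × 70 = 134.52 → 135 items

135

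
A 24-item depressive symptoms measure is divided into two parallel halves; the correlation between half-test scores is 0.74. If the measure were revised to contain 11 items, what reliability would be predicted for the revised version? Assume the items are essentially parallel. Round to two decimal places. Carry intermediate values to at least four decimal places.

Full-test reliability from the split-half r: r_full = 2(0.74)/(1 + 0.74) = 0.8506
Length factor from 24 to 11 items: n = 11/24 = 0.4583
r_new = n·r_full / (1 + (n − 1)·r_full) = 0.3898 / 0.5392 ≈ 0.7229

0.72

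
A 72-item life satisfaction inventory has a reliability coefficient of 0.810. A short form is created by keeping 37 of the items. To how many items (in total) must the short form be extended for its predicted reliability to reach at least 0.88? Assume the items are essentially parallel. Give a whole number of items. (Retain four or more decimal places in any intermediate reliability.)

Short-form reliability: n = 37/72 = 0.5139; r_37 = n·r/(1+(n−1)r) ≈ 0.6866
Length factor from the short form to reach 0.88: n' = 0.88(1 − 0.6866) / [0.6866(1 − 0.88)] ≈ 3.3473
Total items = 3.3473 × 37 = 123.85, rounded up to 124.

124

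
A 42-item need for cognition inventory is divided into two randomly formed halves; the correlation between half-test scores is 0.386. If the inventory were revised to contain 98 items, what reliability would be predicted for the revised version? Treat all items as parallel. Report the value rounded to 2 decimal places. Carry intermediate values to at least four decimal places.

0.75

Spearman-Brown correction (n = 2): r_full = 2·0.386/(1 + 0.386) = 0.5570
Then adjust to 98 items: n = 98/42 = 2.3333
r_new = n·r_full / (1 + (n − 1)·r_full) = 1.2996 / 1.7426 ≈ 0.7458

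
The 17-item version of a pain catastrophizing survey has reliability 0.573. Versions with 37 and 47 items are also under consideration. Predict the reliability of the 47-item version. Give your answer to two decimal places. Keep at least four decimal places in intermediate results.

0.79

The 37-item form is not needed; work directly from the 17-item form with n = 47/17 = 2.7647.
r_{47} = n·r / (1 + (n − 1)·r) = 1.5842 / 2.0112 ≈ 0.7877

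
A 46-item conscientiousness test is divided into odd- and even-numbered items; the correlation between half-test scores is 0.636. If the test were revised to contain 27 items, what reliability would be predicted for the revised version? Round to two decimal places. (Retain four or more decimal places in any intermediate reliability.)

First correct the split-half correlation to full-test reliability: r_full = 2 × 0.636 / (1 + 0.636) ≈ 0.7775
Length factor from 46 to 27 items: n = 27/46 = 0.5870
r_new = n·r_full / (1 + (n − 1)·r_full) = 0.4564 / 0.6789 ≈ 0.6723

0.67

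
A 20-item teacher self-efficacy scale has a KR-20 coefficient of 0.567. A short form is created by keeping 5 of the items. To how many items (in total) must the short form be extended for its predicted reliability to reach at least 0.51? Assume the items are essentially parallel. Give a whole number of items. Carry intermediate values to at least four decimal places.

Short-form reliability: n = 5/20 = 0.2500; r_5 = n·r/(1+(n−1)r) ≈ 0.2466
Length factor from the short form to reach 0.51: n' = 0.51(1 − 0.2466) / [0.2466(1 − 0.51)] ≈ 3.1799
Total items = 3.1799 × 5 = 15.90, rounded up to 16.

16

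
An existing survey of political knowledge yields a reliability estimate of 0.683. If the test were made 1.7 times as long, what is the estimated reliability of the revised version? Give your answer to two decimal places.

0.79

r_new = 1.7·0.683 / [1 + (1.7 − 1)·0.683]
r_new = 1.1611 / 1.4781 ≈ 0.7855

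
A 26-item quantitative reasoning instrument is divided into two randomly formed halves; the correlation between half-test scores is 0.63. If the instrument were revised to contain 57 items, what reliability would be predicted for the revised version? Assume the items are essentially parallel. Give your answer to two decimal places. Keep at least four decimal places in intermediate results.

0.88

Full-test reliability from the split-half r: r_full = 2(0.63)/(1 + 0.63) = 0.7730
Then adjust to 57 items: n = 57/26 = 2.1923
r_new = n·r_full / (1 + (n − 1)·r_full) = 1.6946 / 1.9216 ≈ 0.8819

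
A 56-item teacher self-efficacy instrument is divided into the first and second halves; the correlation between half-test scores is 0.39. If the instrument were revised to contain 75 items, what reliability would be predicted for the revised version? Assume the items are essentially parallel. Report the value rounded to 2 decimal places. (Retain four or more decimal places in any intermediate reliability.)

0.63

Spearman-Brown correction (n = 2): r_full = 2·0.39/(1 + 0.39) = 0.5612
Then adjust to 75 items: n = 75/56 = 1.3393
r_new = n·r_full / (1 + (n − 1)·r_full) = 0.7516 / 1.1904 ≈ 0.6314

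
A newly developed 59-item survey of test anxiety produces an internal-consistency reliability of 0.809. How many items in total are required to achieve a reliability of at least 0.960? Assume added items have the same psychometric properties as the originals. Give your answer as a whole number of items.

335

Spearman-Brown solved for the length factor n:
n = r*(1 − r) / [ r (1 − r*) ]
n = [0.960 × 0.191] / [0.809 × 0.040]
  = 0.183360 / 0.032360 = 5.6663
Items needed = n × 59 = 5.6663 × 59 ≈ 334.31 → round up to 335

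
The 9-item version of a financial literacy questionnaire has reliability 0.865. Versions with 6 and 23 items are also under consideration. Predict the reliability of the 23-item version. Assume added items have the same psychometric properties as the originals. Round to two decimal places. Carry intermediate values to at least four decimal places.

Only the ratio of lengths matters: n = 23/9 = 2.5556
r_{23} = n·r / (1 + (n − 1)·r) = 2.2106 / 2.3456 ≈ 0.9424

0.94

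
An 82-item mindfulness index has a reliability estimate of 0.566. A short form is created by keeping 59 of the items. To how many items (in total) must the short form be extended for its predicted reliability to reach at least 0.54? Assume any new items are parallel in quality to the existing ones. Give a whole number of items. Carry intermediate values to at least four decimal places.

First, r for the 59-item form: n = 59/82 = 0.7195, so r_59 = 0.7195·0.566/(1 + (0.7195 − 1)·0.566) = 0.4841
Then solve for n' with r_old = 0.4841, r_target = 0.54: n' = 0.54(1 − 0.4841)/[0.4841(1 − 0.54)] = 1.2510
Total items = 1.2510 × 59 = 73.81, rounded up to 74.

74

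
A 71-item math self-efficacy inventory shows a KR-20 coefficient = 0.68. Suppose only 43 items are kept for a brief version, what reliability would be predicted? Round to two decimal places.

The new length is 43/71 = 0.6056 times the old.
r_new = (0.6056 × 0.68) / (1 + (0.6056 − 1) × 0.68)
     = 0.4118 / 0.7318 = 0.5627

0.56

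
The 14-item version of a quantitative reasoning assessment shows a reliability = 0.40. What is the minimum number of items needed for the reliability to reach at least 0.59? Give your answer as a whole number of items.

31

n = [0.59 × 0.60] / [0.40 × 0.41]
  = 0.3540 / 0.1640 = 2.1585
So the test needs 2.1585 × 14 ≈ 30.22 items; rounding up, 31.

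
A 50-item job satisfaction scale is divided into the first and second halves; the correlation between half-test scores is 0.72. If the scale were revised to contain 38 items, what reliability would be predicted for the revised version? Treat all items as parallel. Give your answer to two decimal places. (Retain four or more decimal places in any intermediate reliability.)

Spearman-Brown correction (n = 2): r_full = 2·0.72/(1 + 0.72) = 0.8372
Then adjust to 38 items: n = 38/50 = 0.7600
r_new = n·r_full / (1 + (n − 1)·r_full) = 0.6363 / 0.7991 ≈ 0.7963

0.80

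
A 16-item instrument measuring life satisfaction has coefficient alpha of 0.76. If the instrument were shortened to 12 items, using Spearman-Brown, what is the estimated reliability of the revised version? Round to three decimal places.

0.704

n = 12/16 = 0.75
r_new = (0.75 × 0.76) / (1 + (0.75 − 1) × 0.76)
     = 0.5700 / 0.8100 = 0.7037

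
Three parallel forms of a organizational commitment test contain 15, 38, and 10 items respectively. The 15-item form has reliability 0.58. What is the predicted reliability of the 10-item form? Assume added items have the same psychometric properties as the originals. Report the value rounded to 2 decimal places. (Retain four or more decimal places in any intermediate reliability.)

0.48

Only the ratio of lengths matters: n = 10/15 = 0.6667
r_{10} = n·r / (1 + (n − 1)·r) = 0.3867 / 0.8067 ≈ 0.4794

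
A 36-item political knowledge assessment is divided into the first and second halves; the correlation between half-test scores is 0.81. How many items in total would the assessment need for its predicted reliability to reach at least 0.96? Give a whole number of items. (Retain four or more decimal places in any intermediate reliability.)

102

r_full = 2(0.81)/(1 + 0.81) = 0.8950
n = r_tgt(1 − r_full) / [r_full(1 − r_tgt)] = 0.96 × 0.1050 / (0.8950 × 0.04) ≈ 2.8156
Required items = 2.8156 × 36 = 101.36, so 102 items.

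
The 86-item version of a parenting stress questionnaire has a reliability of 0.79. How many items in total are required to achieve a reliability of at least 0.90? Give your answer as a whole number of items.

Invert Spearman-Brown to solve for n:
n = r*(1 − r) / [ r (1 − r*) ]
n = 0.90(1 − 0.79) / [0.79(1 − 0.90)]
  = 0.1890 / 0.0790 = 2.3924
So the test needs 2.3924 × 86 ≈ 205.75 items; rounding up, 206.

206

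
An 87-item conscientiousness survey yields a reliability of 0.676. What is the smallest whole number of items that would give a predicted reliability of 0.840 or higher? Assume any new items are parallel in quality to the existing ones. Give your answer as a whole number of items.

n = 0.840(1 − 0.676) / [0.676(1 − 0.840)]
n = 0.272160 / 0.108160 ≈ 2.5163
So the test needs 2.5163 × 87 ≈ 218.92 items; rounding up, 219.

219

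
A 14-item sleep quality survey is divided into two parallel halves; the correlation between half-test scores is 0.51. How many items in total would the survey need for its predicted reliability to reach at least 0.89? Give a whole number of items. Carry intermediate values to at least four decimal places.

55

r_full = 2(0.51)/(1 + 0.51) = 0.6755
Solve Spearman-Brown for n: n = 0.89(1 − 0.6755) / [0.6755(1 − 0.89)] = 3.8868
Required items = 3.8868 × 14 = 54.42, so 55 items.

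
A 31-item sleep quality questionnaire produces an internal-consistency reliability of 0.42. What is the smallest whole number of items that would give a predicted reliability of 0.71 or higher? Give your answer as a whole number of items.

105

Rearranging the Spearman-Brown formula for n,
n = r_target (1 − r_old) / [ r_old (1 − r_target) ]
n = [0.71 × 0.58] / [0.42 × 0.29]
  = 0.4118 / 0.1218 = 3.3810
3.3810 × 31 = 104.81 → 105 items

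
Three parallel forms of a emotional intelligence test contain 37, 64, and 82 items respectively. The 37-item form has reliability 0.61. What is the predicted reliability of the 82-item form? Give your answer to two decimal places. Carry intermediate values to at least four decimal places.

Only the ratio of lengths matters: n = 82/37 = 2.2162
r_{82} = n·r / (1 + (n − 1)·r) = 1.3519 / 1.7419 ≈ 0.7761

0.78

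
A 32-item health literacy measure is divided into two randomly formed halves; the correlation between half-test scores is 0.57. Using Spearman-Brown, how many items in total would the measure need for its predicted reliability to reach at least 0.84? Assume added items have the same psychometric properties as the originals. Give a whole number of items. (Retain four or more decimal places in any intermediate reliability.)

Corrected full-test reliability: r_full = 2 × 0.57 / (1 + 0.57) ≈ 0.7261
Solve Spearman-Brown for n: n = 0.84(1 − 0.7261) / [0.7261(1 − 0.84)] = 1.9804
Items = 1.9804 × 32 ≈ 63.37 → 64

64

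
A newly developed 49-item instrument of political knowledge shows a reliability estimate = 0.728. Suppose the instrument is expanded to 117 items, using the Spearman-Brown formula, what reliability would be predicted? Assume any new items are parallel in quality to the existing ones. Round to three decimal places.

The new length is 117/49 = 2.3878 times the old.
By Spearman-Brown, r_new = n r / (1 + (n − 1) r).
r_new = 2.3878·0.728 / [1 + (2.3878 − 1)·0.728]
r_new = 1.7383 / 2.0103 ≈ 0.8647

0.865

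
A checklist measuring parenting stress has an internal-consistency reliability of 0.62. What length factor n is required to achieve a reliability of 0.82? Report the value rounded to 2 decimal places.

n = [0.82 × 0.38] / [0.62 × 0.18]
  = 0.3116 / 0.1116 = 2.7921

2.79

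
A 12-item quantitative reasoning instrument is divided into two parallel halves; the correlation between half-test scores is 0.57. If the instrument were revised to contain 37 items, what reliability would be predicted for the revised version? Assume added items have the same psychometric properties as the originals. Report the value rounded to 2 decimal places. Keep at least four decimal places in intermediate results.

0.89

First correct the split-half correlation to full-test reliability: r_full = 2 × 0.57 / (1 + 0.57) ≈ 0.7261
Length factor from 12 to 37 items: n = 37/12 = 3.0833
r_new = n·r_full / (1 + (n − 1)·r_full) = 2.2388 / 2.5127 ≈ 0.8910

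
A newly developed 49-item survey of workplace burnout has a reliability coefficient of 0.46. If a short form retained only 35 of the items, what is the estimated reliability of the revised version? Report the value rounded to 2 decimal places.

0.38

Length ratio n = 35/49 = 0.7143
Apply the Spearman-Brown prophecy formula, r' = nr / [1 + (n − 1)r]:
r_new = (0.7143 × 0.46) / (1 + (0.7143 − 1) × 0.46)
r_new = 0.3286 / 0.8686 ≈ 0.3783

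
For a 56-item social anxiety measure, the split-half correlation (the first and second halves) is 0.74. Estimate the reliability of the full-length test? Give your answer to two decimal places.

0.85

The full test is twice the length of either half (n = 2).
r_full = 2r_hh / (1 + r_hh) = 2 × 0.74 / (1 + 0.74)
       = 1.4800 / 1.7400 = 0.8506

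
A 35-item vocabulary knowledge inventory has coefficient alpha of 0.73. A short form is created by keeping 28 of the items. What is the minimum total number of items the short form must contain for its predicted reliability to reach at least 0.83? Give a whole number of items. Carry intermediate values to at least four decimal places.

64

First, r for the 28-item form: n = 28/35 = 0.8000, so r_28 = 0.8000·0.73/(1 + (0.8000 − 1)·0.73) = 0.6838
Then solve for n' with r_old = 0.6838, r_target = 0.83: n' = 0.83(1 − 0.6838)/[0.6838(1 − 0.83)] = 2.2577
Total items = 2.2577 × 28 = 63.22, rounded up to 64.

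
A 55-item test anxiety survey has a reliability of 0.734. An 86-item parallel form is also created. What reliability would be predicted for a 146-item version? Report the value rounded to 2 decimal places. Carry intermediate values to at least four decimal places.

0.88

Only the ratio of lengths matters: n = 146/55 = 2.6545
r_{146} = n·r / (1 + (n − 1)·r) = 1.9484 / 2.2144 ≈ 0.8799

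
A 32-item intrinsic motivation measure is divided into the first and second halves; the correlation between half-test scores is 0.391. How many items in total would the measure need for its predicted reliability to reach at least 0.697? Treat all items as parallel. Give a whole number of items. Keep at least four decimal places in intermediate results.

58

Corrected full-test reliability: r_full = 2 × 0.391 / (1 + 0.391) ≈ 0.5622
Solve Spearman-Brown for n: n = 0.697(1 − 0.5622) / [0.5622(1 − 0.697)] = 1.7913
Required items = 1.7913 × 32 = 57.32, so 58 items.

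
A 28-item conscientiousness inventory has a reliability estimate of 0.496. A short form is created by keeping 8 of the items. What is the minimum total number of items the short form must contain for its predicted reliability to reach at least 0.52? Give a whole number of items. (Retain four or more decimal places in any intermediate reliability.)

31

First, r for the 8-item form: n = 8/28 = 0.2857, so r_8 = 0.2857·0.496/(1 + (0.2857 − 1)·0.496) = 0.2195
Then solve for n' with r_old = 0.2195, r_target = 0.52: n' = 0.52(1 − 0.2195)/[0.2195(1 − 0.52)] = 3.8521
Items = 3.8521 × 8 ≈ 30.82 → 31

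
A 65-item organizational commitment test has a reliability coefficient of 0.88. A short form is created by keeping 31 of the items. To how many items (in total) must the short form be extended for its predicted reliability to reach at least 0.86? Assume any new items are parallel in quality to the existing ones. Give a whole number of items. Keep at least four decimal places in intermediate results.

First, r for the 31-item form: n = 31/65 = 0.4769, so r_31 = 0.4769·0.88/(1 + (0.4769 − 1)·0.88) = 0.7776
Then solve for n' with r_old = 0.7776, r_target = 0.86: n' = 0.86(1 − 0.7776)/[0.7776(1 − 0.86)] = 1.7569
Total items = 1.7569 × 31 = 54.46, rounded up to 55.

55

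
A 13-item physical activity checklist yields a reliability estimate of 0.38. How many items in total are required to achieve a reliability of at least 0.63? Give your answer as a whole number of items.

37

n = 0.63 × (1 − 0.38) / [ 0.38 × (1 − 0.63) ]
  = 0.3906 / 0.1406 = 2.7781
2.7781 × 13 = 36.12 → 37 items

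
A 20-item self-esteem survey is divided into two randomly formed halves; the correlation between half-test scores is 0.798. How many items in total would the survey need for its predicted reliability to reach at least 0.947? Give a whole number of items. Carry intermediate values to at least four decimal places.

46

r_full = 2(0.798)/(1 + 0.798) = 0.8877
Solve Spearman-Brown for n: n = 0.947(1 − 0.8877) / [0.8877(1 − 0.947)] = 2.2604
Items = 2.2604 × 20 ≈ 45.21 → 46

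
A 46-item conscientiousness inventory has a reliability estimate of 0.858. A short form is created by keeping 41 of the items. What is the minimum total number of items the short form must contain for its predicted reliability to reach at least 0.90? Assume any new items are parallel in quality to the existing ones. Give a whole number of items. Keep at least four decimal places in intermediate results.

Short-form reliability: n = 41/46 = 0.8913; r_41 = n·r/(1+(n−1)r) ≈ 0.8434
Then solve for n' with r_old = 0.8434, r_target = 0.90: n' = 0.90(1 − 0.8434)/[0.8434(1 − 0.90)] = 1.6711
Items = 1.6711 × 41 ≈ 68.52 → 69

69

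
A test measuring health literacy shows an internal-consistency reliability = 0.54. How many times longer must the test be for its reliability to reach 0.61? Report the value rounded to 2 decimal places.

Spearman-Brown solved for the length factor n:
n = r*(1 − r) / [ r (1 − r*) ]
n = 0.61(1 − 0.54) / [0.54(1 − 0.61)]
n = 0.2806 / 0.2106 ≈ 1.3324

1.33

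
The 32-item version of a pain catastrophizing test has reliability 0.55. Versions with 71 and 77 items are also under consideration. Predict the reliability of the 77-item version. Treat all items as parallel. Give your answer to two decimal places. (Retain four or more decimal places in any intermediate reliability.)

Only the ratio of lengths matters: n = 77/32 = 2.4062
r_{77} = n·r / (1 + (n − 1)·r) = 1.3234 / 1.7734 ≈ 0.7463

0.75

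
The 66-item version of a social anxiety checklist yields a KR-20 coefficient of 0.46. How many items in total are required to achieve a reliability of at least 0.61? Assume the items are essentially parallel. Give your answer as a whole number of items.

Invert Spearman-Brown to solve for n:
n = r_target (1 − r_old) / [ r_old (1 − r_target) ]
n = 0.61(1 − 0.46) / [0.46(1 − 0.61)]
n = 0.3294 / 0.1794 ≈ 1.8361
1.8361 × 66 = 121.18 → 122 items

122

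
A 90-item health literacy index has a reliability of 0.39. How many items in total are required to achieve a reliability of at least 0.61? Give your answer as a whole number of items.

221

Rearranging the Spearman-Brown formula for n,
n = r*(1 − r) / [ r (1 − r*) ]
n = 0.61 × (1 − 0.39) / [ 0.39 × (1 − 0.61) ]
n = 0.3721 / 0.1521 ≈ 2.4464
2.4464 × 90 = 220.18 → 221 items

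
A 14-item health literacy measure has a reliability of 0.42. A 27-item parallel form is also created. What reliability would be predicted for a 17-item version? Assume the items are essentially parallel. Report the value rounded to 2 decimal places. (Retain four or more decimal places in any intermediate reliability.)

The 27-item form is not needed; work directly from the 14-item form with n = 17/14 = 1.2143.
r_{17} = n·r / (1 + (n − 1)·r) = 0.5100 / 1.0900 ≈ 0.4679

0.47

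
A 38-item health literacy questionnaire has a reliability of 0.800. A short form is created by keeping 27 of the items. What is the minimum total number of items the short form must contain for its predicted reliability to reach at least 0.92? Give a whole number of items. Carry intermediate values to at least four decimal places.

First, r for the 27-item form: n = 27/38 = 0.7105, so r_27 = 0.7105·0.800/(1 + (0.7105 − 1)·0.800) = 0.7397
Length factor from the short form to reach 0.92: n' = 0.92(1 − 0.7397) / [0.7397(1 − 0.92)] ≈ 4.0468
Total items = 4.0468 × 27 = 109.26, rounded up to 110.

110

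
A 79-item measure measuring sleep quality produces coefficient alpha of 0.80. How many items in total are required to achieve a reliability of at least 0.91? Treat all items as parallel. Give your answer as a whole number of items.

200

Invert Spearman-Brown to solve for n:
n = r_target (1 − r_old) / [ r_old (1 − r_target) ]
n = 0.91 × (1 − 0.80) / [ 0.80 × (1 − 0.91) ]
  = 0.1820 / 0.0720 = 2.5278
2.5278 × 79 = 199.70 → 200 items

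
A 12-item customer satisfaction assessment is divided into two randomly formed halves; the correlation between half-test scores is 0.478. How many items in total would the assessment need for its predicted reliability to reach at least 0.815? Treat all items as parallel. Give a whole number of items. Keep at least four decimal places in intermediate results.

r_full = 2(0.478)/(1 + 0.478) = 0.6468
n = r_tgt(1 − r_full) / [r_full(1 − r_tgt)] = 0.815 × 0.3532 / (0.6468 × 0.185) ≈ 2.4057
Required items = 2.4057 × 12 = 28.87, so 29 items.

29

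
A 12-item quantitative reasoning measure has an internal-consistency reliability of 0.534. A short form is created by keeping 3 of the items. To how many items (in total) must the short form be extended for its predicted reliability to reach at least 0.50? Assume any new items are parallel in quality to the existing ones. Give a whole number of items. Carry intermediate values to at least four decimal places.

First, r for the 3-item form: n = 3/12 = 0.2500, so r_3 = 0.2500·0.534/(1 + (0.2500 − 1)·0.534) = 0.2227
Length factor from the short form to reach 0.50: n' = 0.50(1 − 0.2227) / [0.2227(1 − 0.50)] ≈ 3.4903
Items = 3.4903 × 3 ≈ 10.47 → 11

11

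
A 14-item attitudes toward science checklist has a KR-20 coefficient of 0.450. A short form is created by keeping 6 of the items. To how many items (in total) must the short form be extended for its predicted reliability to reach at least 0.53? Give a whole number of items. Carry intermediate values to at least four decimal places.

First, r for the 6-item form: n = 6/14 = 0.4286, so r_6 = 0.4286·0.450/(1 + (0.4286 − 1)·0.450) = 0.2596
Then solve for n' with r_old = 0.2596, r_target = 0.53: n' = 0.53(1 − 0.2596)/[0.2596(1 − 0.53)] = 3.2162
Items = 3.2162 × 6 ≈ 19.30 → 20

20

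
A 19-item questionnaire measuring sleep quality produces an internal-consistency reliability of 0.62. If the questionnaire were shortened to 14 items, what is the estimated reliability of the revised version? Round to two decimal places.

Length ratio n = 14/19 = 0.7368
r_new = 0.7368·0.62 / [1 + (0.7368 − 1)·0.62]
r_new = 0.4568 / 0.8368 ≈ 0.5459

0.55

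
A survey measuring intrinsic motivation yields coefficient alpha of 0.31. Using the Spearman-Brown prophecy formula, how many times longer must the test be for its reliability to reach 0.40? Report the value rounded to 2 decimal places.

1.48

n = 0.40 × (1 − 0.31) / [ 0.31 × (1 − 0.40) ]
  = 0.2760 / 0.1860 = 1.4839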